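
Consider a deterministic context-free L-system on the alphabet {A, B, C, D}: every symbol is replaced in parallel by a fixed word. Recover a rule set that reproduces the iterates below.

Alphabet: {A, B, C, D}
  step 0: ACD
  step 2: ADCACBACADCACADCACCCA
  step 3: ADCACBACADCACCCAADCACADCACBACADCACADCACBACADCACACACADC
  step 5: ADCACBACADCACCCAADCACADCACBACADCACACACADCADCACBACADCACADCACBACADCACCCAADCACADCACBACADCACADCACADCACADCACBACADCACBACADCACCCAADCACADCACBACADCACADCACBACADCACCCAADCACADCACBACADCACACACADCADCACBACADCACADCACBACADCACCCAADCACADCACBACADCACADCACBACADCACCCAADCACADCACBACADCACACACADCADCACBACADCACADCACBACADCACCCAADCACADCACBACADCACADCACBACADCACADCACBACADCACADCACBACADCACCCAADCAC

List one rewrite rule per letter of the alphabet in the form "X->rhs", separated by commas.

  step 2 ⇒ step 3: ADCACBACADCACADCACCCA ⇒ ADC·ACB·AC·ADC·AC·CCA·ADC·AC·ADC·ACB·AC·ADC·AC·ADC·ACB·AC·ADC·AC·AC·AC·ADC
    A ↦ ADC
    B ↦ CCA
    C ↦ AC
    D ↦ ACB

A->ADC, B->CCA, C->AC, D->ACB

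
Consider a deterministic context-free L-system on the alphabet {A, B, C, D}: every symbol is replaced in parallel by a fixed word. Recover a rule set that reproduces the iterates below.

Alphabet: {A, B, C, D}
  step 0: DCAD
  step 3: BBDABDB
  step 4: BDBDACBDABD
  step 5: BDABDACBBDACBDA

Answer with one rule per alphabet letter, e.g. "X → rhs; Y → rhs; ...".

A->C, B->BD, C->B, D->A

  step 4 ⇒ step 5: BDBDACBDABD ⇒ BD·A·BD·A·C·B·BD·A·C·BD·A
    A ↦ C
    B ↦ BD
    C ↦ B
    D ↦ A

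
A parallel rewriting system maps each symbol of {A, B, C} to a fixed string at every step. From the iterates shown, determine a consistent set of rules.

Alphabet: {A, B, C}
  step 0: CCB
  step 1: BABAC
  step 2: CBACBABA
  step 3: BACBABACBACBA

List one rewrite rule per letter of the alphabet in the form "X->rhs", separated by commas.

  step 2 ⇒ step 3: CBACBABA ⇒ BA·C·BA·BA·C·BA·C·BA
    A ↦ BA
    B ↦ C
    C ↦ BA

A->BA, B->C, C->BA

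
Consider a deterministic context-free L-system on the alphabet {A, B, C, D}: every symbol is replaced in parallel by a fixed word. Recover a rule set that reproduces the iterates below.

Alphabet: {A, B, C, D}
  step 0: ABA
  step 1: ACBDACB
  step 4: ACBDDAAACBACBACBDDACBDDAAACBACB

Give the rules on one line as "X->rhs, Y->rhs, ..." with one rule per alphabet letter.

A->ACB, B->D, C->D, D->A

  step 0 ⇒ step 1: ABA ⇒ ACB·D·ACB
    A ↦ ACB
    B ↦ D
    C ↦ D  (constrained at step 1)
    D ↦ A  (constrained at step 1)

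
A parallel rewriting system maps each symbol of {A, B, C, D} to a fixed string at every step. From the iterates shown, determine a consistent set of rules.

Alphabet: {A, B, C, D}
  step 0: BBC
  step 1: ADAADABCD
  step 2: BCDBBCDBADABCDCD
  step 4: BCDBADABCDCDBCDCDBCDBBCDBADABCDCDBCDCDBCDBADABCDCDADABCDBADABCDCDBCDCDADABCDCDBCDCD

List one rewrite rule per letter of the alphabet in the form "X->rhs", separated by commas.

A->B, B->ADA, C->BCD, D->CD

  step 1 ⇒ step 2: ADAADABCD ⇒ B·CD·B·B·CD·B·ADA·BCD·CD
    A ↦ B
    B ↦ ADA
    C ↦ BCD
    D ↦ CD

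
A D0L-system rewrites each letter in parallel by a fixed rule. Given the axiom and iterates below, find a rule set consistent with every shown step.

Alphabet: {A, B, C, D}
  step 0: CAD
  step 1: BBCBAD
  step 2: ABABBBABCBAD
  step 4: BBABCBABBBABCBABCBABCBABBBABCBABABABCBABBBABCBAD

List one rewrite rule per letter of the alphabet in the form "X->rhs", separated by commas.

A->CB, B->AB, C->BB, D->AD

  step 1 ⇒ step 2: BBCBAD ⇒ AB·AB·BB·AB·CB·AD
    A ↦ CB
    B ↦ AB
    C ↦ BB
    D ↦ AD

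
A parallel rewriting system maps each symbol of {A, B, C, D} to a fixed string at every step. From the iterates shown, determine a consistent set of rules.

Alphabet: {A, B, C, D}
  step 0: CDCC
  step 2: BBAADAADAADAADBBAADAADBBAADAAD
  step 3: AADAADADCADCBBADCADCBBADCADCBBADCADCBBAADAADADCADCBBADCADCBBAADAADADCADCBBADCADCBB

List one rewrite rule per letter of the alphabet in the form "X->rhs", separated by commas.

A->ADC, B->AAD, C->DBB, D->BB

  step 2 ⇒ step 3: BBAADAADAADAADBBAADAADBBAADAAD ⇒ AAD·AAD·ADC·ADC·BB·ADC·ADC·BB·ADC·ADC·BB·ADC·ADC·BB·AAD·AAD·ADC·ADC·BB·ADC·ADC·BB·AAD·AAD·ADC·ADC·BB·ADC·ADC·BB
    A ↦ ADC
    B ↦ AAD
    D ↦ BB
    C ↦ DBB  (constrained at step 0)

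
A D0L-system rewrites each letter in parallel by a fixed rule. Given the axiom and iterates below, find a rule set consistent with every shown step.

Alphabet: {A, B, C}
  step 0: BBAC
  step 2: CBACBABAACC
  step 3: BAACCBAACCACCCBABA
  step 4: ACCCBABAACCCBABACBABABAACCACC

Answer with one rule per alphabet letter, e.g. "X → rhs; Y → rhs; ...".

A->C, B->AC, C->BA

  step 3 ⇒ step 4: BAACCBAACCACCCBABA ⇒ AC·C·C·BA·BA·AC·C·C·BA·BA·C·BA·BA·BA·AC·C·AC·C
    A ↦ C
    B ↦ AC
    C ↦ BA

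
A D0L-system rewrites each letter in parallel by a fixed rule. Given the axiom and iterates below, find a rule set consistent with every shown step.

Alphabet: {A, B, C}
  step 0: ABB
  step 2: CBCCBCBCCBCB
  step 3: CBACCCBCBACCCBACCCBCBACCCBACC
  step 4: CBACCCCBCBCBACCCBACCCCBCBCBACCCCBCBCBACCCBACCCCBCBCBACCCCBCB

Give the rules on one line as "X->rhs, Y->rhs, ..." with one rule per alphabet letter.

A->C, B->ACC, C->CB

  step 3 ⇒ step 4: CBACCCBCBACCCBACCCBCBACCCBACC ⇒ CB·ACC·C·CB·CB·CB·ACC·CB·ACC·C·CB·CB·CB·ACC·C·CB·CB·CB·ACC·CB·ACC·C·CB·CB·CB·ACC·C·CB·CB
    A ↦ C
    B ↦ ACC
    C ↦ CB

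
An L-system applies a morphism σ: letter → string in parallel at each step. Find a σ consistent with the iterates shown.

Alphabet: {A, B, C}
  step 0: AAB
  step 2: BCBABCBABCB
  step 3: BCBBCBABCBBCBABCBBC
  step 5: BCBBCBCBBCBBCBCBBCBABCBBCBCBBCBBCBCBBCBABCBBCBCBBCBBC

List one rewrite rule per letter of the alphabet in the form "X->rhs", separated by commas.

  step 2 ⇒ step 3: BCBABCBABCB ⇒ BC·B·BC·BA·BC·B·BC·BA·BC·B·BC
    A ↦ BA
    B ↦ BC
    C ↦ B

A->BA, B->BC, C->B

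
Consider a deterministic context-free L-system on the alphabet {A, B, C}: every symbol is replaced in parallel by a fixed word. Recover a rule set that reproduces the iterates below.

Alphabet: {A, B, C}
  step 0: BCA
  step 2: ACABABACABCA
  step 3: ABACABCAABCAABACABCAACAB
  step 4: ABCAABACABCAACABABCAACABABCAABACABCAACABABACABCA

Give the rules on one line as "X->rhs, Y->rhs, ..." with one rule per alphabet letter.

  step 3 ⇒ step 4: ABACABCAABCAABACABCAACAB ⇒ AB·CA·AB·AC·AB·CA·AC·AB·AB·CA·AC·AB·AB·CA·AB·AC·AB·CA·AC·AB·AB·AC·AB·CA
    A ↦ AB
    B ↦ CA
    C ↦ AC

A->AB, B->CA, C->AC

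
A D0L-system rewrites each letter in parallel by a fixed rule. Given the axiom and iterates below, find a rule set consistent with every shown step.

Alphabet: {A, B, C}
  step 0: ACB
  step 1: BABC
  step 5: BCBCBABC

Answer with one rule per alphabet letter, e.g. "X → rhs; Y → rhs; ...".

  step 0 ⇒ step 1: ACB ⇒ BA·B·C
    A ↦ BA
    B ↦ C
    C ↦ B

A->BA, B->C, C->B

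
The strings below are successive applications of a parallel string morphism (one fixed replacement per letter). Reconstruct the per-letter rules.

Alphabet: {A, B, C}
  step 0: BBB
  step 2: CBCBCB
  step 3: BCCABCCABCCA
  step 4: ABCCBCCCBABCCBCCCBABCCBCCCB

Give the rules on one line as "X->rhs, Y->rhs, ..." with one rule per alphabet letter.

A->CB, B->A, C->BCC

  step 3 ⇒ step 4: BCCABCCABCCA ⇒ A·BCC·BCC·CB·A·BCC·BCC·CB·A·BCC·BCC·CB
    A ↦ CB
    B ↦ A
    C ↦ BCC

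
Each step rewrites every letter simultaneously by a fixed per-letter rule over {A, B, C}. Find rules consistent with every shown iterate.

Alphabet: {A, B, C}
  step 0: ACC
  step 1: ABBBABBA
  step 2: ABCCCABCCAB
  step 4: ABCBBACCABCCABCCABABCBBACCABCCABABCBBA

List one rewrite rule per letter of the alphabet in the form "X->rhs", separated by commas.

  step 1 ⇒ step 2: ABBBABBA ⇒ AB·C·C·C·AB·C·C·AB
    A ↦ AB
    B ↦ C
  step 0 ⇒ step 1: ACC ⇒ AB·BBA·BBA
    C ↦ BBA

A->AB, B->C, C->BBA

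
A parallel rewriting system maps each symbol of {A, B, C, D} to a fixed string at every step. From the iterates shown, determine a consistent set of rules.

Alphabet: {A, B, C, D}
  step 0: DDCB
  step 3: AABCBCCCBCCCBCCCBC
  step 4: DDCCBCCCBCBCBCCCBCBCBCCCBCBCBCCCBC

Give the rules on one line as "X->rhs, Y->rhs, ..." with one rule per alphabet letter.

A->D, B->CC, C->BC, D->A

  step 3 ⇒ step 4: AABCBCCCBCCCBCCCBC ⇒ D·D·CC·BC·CC·BC·BC·BC·CC·BC·BC·BC·CC·BC·BC·BC·CC·BC
    A ↦ D
    B ↦ CC
    C ↦ BC
    D ↦ A  (constrained at step 0)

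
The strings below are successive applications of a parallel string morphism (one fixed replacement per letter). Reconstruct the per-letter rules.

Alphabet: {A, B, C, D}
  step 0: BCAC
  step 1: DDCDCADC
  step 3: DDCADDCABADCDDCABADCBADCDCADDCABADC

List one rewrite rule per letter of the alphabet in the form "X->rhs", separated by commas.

A->DCA, B->D, C->DC, D->BA

  step 0 ⇒ step 1: BCAC ⇒ D·DC·DCA·DC
    A ↦ DCA
    B ↦ D
    C ↦ DC
    D ↦ BA  (constrained at step 1)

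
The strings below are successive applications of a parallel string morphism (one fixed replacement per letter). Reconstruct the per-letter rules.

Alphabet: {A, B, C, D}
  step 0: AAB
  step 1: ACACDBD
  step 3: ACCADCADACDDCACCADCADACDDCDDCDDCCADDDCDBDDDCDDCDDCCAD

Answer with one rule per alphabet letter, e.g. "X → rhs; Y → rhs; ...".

A->AC, B->DBD, C->CAD, D->DDC

  step 0 ⇒ step 1: AAB ⇒ AC·AC·DBD
    A ↦ AC
    B ↦ DBD
    C ↦ CAD  (constrained at step 1)
    D ↦ DDC  (constrained at step 1)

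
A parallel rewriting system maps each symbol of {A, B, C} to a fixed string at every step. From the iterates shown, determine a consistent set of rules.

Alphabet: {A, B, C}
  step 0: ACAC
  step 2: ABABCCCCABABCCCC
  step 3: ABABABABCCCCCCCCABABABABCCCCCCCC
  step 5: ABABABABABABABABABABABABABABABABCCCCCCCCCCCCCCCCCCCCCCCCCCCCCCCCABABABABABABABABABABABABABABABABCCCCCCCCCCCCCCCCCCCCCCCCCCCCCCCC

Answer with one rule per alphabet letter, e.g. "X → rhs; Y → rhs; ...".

A->AB, B->AB, C->CC

  step 2 ⇒ step 3: ABABCCCCABABCCCC ⇒ AB·AB·AB·AB·CC·CC·CC·CC·AB·AB·AB·AB·CC·CC·CC·CC
    A ↦ AB
    B ↦ AB
    C ↦ CC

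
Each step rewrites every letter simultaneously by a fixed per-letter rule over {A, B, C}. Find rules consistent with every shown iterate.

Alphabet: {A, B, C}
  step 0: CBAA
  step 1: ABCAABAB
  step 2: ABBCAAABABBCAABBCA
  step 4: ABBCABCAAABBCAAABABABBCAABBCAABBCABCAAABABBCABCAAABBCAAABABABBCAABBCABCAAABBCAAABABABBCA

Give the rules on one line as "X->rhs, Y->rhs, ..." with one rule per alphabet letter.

  step 1 ⇒ step 2: ABCAABAB ⇒ AB·BCA·A·AB·AB·BCA·AB·BCA
    A ↦ AB
    B ↦ BCA
    C ↦ A

A->AB, B->BCA, C->A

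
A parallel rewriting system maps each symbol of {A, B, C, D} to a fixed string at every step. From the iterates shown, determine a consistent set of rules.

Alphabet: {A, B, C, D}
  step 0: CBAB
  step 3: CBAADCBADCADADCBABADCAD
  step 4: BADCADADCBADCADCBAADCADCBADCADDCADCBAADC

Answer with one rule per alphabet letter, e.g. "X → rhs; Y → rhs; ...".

A->AD, B->DC, C->BA, D->C

  step 3 ⇒ step 4: CBAADCBADCADADCBABADCAD ⇒ BA·DC·AD·AD·C·BA·DC·AD·C·BA·AD·C·AD·C·BA·DC·AD·DC·AD·C·BA·AD·C
    A ↦ AD
    B ↦ DC
    C ↦ BA
    D ↦ C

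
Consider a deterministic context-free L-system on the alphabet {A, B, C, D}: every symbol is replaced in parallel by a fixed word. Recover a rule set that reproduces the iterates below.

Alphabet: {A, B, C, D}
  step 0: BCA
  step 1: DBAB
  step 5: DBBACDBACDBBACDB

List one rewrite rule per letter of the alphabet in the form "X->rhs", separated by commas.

  step 0 ⇒ step 1: BCA ⇒ DB·A·B
    A ↦ B
    B ↦ DB
    C ↦ A
    D ↦ C  (constrained at step 1)

A->B, B->DB, C->A, D->C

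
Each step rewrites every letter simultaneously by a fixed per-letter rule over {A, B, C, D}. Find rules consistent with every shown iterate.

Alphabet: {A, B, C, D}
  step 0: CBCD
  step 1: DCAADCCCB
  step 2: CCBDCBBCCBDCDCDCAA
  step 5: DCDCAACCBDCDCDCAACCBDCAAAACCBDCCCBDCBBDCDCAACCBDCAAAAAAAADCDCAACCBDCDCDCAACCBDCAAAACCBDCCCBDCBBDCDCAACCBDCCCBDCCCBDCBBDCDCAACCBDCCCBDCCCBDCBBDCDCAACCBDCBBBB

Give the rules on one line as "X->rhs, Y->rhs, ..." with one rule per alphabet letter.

  step 1 ⇒ step 2: DCAADCCCB ⇒ CCB·DC·B·B·CCB·DC·DC·DC·AA
    A ↦ B
    B ↦ AA
    C ↦ DC
    D ↦ CCB

A->B, B->AA, C->DC, D->CCB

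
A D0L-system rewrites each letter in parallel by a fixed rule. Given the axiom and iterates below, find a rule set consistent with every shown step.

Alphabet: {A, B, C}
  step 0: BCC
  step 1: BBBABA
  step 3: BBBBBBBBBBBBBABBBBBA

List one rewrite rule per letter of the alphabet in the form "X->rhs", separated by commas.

A->C, B->BB, C->BA

  step 0 ⇒ step 1: BCC ⇒ BB·BA·BA
    B ↦ BB
    C ↦ BA
    A ↦ C  (constrained at step 1)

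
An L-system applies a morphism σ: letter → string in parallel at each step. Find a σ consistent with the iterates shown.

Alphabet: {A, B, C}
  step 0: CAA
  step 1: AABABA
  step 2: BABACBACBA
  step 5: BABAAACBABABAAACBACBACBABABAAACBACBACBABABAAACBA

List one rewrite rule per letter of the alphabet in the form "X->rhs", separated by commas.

  step 1 ⇒ step 2: AABABA ⇒ BA·BA·C·BA·C·BA
    A ↦ BA
    B ↦ C
  step 0 ⇒ step 1: CAA ⇒ AA·BA·BA
    C ↦ AA

A->BA, B->C, C->AA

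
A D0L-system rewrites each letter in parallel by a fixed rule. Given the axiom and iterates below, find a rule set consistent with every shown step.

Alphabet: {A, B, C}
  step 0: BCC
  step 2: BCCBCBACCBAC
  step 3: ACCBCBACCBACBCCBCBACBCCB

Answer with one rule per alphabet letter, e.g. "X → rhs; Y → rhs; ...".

A->BC, B->AC, C->CB

  step 2 ⇒ step 3: BCCBCBACCBAC ⇒ AC·CB·CB·AC·CB·AC·BC·CB·CB·AC·BC·CB
    A ↦ BC
    B ↦ AC
    C ↦ CB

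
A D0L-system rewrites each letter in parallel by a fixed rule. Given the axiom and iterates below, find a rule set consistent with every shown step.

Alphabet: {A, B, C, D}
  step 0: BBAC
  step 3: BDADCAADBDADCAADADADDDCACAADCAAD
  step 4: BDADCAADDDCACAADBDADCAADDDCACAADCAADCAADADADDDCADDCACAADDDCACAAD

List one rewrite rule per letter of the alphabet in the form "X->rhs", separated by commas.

A->CA, B->BD, C->DD, D->AD

  step 3 ⇒ step 4: BDADCAADBDADCAADADADDDCACAADCAAD ⇒ BD·AD·CA·AD·DD·CA·CA·AD·BD·AD·CA·AD·DD·CA·CA·AD·CA·AD·CA·AD·AD·AD·DD·CA·DD·CA·CA·AD·DD·CA·CA·AD
    A ↦ CA
    B ↦ BD
    C ↦ DD
    D ↦ AD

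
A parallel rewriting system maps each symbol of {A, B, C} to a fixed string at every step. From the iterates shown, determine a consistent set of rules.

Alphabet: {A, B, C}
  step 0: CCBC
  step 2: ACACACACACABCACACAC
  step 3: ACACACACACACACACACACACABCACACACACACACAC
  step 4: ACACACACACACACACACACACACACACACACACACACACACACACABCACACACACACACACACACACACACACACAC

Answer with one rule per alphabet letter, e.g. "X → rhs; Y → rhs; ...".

  step 3 ⇒ step 4: ACACACACACACACACACACACABCACACACACACACAC ⇒ AC·AC·AC·AC·AC·AC·AC·AC·AC·AC·AC·AC·AC·AC·AC·AC·AC·AC·AC·AC·AC·AC·AC·ABC·AC·AC·AC·AC·AC·AC·AC·AC·AC·AC·AC·AC·AC·AC·AC
    A ↦ AC
    B ↦ ABC
    C ↦ AC

A->AC, B->ABC, C->AC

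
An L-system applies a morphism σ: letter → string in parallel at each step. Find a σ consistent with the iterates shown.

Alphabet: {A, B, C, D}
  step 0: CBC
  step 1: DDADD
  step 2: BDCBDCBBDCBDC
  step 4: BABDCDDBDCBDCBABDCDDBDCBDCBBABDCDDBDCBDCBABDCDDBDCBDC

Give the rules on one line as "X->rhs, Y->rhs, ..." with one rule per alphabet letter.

  step 1 ⇒ step 2: DDADD ⇒ BDC·BDC·B·BDC·BDC
    A ↦ B
    D ↦ BDC
  step 0 ⇒ step 1: CBC ⇒ DD·A·DD
    B ↦ A
  step 0 ⇒ step 1: CBC ⇒ DD·A·DD
    C ↦ DD

A->B, B->A, C->DD, D->BDC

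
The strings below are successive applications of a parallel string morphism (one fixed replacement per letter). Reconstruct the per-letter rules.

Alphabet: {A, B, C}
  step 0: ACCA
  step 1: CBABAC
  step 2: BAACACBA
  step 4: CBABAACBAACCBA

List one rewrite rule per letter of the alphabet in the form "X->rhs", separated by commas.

A->C, B->A, C->BA

  step 1 ⇒ step 2: CBABAC ⇒ BA·A·C·A·C·BA
    A ↦ C
    B ↦ A
    C ↦ BA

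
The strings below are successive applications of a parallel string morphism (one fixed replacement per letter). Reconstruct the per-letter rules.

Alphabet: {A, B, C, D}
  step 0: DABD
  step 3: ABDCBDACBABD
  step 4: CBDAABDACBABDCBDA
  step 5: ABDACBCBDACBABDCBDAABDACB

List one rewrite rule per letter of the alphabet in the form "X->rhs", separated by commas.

  step 4 ⇒ step 5: CBDAABDACBABDCBDA ⇒ AB·D·A·CB·CB·D·A·CB·AB·D·CB·D·A·AB·D·A·CB
    A ↦ CB
    B ↦ D
    C ↦ AB
    D ↦ A

A->CB, B->D, C->AB, D->A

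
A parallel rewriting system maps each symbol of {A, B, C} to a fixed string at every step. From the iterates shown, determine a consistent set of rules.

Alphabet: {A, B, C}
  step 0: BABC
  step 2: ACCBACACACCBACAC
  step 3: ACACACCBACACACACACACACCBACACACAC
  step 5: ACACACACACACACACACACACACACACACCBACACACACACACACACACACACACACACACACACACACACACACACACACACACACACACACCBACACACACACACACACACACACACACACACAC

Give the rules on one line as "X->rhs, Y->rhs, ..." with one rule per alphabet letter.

  step 2 ⇒ step 3: ACCBACACACCBACAC ⇒ AC·AC·AC·CB·AC·AC·AC·AC·AC·AC·AC·CB·AC·AC·AC·AC
    A ↦ AC
    B ↦ CB
    C ↦ AC

A->AC, B->CB, C->AC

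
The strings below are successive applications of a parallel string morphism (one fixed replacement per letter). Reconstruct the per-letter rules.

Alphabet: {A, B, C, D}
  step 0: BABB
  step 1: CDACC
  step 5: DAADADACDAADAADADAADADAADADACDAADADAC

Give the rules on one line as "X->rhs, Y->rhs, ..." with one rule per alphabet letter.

  step 0 ⇒ step 1: BABB ⇒ C·DA·C·C
    A ↦ DA
    B ↦ C
    C ↦ AB  (constrained at step 1)
    D ↦ A  (constrained at step 1)

A->DA, B->C, C->AB, D->A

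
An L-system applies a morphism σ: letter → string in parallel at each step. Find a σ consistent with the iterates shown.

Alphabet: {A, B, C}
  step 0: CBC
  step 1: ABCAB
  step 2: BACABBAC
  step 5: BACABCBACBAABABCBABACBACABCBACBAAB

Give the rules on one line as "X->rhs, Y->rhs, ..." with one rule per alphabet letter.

A->BA, B->C, C->AB

  step 1 ⇒ step 2: ABCAB ⇒ BA·C·AB·BA·C
    A ↦ BA
    B ↦ C
    C ↦ AB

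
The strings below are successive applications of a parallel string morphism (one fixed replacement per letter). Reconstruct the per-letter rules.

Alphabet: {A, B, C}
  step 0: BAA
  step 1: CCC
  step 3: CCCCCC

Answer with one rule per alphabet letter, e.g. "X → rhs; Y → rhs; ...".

A->C, B->C, C->AB

  step 0 ⇒ step 1: BAA ⇒ C·C·C
    A ↦ C
    B ↦ C
    C ↦ AB  (constrained at step 1)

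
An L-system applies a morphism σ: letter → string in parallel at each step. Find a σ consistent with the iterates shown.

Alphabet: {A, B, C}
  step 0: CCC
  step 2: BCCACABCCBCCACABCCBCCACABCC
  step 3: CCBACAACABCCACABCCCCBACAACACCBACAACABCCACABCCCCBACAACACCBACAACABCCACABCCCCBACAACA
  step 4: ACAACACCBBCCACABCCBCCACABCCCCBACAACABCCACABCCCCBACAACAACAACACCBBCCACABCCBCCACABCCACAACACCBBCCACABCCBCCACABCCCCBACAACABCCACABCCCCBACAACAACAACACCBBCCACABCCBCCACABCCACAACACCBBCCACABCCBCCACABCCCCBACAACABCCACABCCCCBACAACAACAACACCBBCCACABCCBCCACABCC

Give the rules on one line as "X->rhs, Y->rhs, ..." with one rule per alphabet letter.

A->BCC, B->CCB, C->ACA

  step 3 ⇒ step 4: CCBACAACABCCACABCCCCBACAACACCBACAACABCCACABCCCCBACAACACCBACAACABCCACABCCCCBACAACA ⇒ ACA·ACA·CCB·BCC·ACA·BCC·BCC·ACA·BCC·CCB·ACA·ACA·BCC·ACA·BCC·CCB·ACA·ACA·ACA·ACA·CCB·BCC·ACA·BCC·BCC·ACA·BCC·ACA·ACA·CCB·BCC·ACA·BCC·BCC·ACA·BCC·CCB·ACA·ACA·BCC·ACA·BCC·CCB·ACA·ACA·ACA·ACA·CCB·BCC·ACA·BCC·BCC·ACA·BCC·ACA·ACA·CCB·BCC·ACA·BCC·BCC·ACA·BCC·CCB·ACA·ACA·BCC·ACA·BCC·CCB·ACA·ACA·ACA·ACA·CCB·BCC·ACA·BCC·BCC·ACA·BCC
    A ↦ BCC
    B ↦ CCB
    C ↦ ACA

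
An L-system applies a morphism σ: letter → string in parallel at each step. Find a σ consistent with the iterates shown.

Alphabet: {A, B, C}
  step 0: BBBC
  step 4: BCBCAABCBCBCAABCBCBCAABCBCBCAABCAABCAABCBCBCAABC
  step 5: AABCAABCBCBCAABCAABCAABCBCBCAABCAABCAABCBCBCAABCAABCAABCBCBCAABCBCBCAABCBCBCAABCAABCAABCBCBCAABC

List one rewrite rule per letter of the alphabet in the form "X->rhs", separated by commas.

  step 4 ⇒ step 5: BCBCAABCBCBCAABCBCBCAABCBCBCAABCAABCAABCBCBCAABC ⇒ A·ABC·A·ABC·BC·BC·A·ABC·A·ABC·A·ABC·BC·BC·A·ABC·A·ABC·A·ABC·BC·BC·A·ABC·A·ABC·A·ABC·BC·BC·A·ABC·BC·BC·A·ABC·BC·BC·A·ABC·A·ABC·A·ABC·BC·BC·A·ABC
    A ↦ BC
    B ↦ A
    C ↦ ABC

A->BC, B->A, C->ABC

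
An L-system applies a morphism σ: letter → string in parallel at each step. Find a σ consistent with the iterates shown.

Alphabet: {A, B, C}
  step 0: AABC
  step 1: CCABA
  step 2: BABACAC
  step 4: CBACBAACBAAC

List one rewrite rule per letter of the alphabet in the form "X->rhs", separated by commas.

  step 1 ⇒ step 2: CCABA ⇒ BA·BA·C·A·C
    A ↦ C
    B ↦ A
    C ↦ BA

A->C, B->A, C->BA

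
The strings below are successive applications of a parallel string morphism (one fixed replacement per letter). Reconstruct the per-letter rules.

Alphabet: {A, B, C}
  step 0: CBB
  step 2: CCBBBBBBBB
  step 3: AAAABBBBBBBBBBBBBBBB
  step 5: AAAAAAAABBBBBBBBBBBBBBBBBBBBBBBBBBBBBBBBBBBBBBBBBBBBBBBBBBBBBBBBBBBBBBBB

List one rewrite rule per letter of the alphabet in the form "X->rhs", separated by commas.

  step 2 ⇒ step 3: CCBBBBBBBB ⇒ AA·AA·BB·BB·BB·BB·BB·BB·BB·BB
    B ↦ BB
    C ↦ AA
    A ↦ C  (constrained at step 3)

A->C, B->BB, C->AA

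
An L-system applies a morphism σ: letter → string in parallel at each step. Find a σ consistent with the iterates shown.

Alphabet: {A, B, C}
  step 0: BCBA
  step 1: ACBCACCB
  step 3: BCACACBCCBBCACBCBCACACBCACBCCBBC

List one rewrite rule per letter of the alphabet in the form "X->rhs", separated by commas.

A->CB, B->AC, C->BC

  step 0 ⇒ step 1: BCBA ⇒ AC·BC·AC·CB
    A ↦ CB
    B ↦ AC
    C ↦ BC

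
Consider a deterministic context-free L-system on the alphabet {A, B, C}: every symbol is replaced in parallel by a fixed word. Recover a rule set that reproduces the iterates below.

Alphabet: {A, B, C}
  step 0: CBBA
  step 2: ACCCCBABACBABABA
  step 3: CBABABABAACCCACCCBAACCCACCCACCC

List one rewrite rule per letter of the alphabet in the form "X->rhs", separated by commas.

A->C, B->ACC, C->BA

  step 2 ⇒ step 3: ACCCCBABACBABABA ⇒ C·BA·BA·BA·BA·ACC·C·ACC·C·BA·ACC·C·ACC·C·ACC·C
    A ↦ C
    B ↦ ACC
    C ↦ BA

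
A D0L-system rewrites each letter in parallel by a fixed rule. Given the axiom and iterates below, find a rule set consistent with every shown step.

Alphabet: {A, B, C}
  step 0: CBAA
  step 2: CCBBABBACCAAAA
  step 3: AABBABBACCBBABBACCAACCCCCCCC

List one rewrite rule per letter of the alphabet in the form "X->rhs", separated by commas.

  step 2 ⇒ step 3: CCBBABBACCAAAA ⇒ A·A·BBA·BBA·CC·BBA·BBA·CC·A·A·CC·CC·CC·CC
    A ↦ CC
    B ↦ BBA
    C ↦ A

A->CC, B->BBA, C->A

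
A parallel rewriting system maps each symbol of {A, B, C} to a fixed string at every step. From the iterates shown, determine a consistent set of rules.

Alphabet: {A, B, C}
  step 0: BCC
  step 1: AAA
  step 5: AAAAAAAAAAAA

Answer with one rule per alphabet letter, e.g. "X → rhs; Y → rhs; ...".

  step 0 ⇒ step 1: BCC ⇒ A·A·A
    B ↦ A
    C ↦ A
    A ↦ CB  (constrained at step 1)

A->CB, B->A, C->A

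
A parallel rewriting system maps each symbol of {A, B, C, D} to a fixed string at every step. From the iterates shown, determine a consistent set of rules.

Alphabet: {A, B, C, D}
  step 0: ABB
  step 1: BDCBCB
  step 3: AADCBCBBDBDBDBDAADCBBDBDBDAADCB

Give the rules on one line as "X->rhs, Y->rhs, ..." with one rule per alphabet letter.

  step 0 ⇒ step 1: ABB ⇒ BD·CB·CB
    A ↦ BD
    B ↦ CB
    C ↦ AAD  (constrained at step 1)
    D ↦ BD  (constrained at step 1)

A->BD, B->CB, C->AAD, D->BD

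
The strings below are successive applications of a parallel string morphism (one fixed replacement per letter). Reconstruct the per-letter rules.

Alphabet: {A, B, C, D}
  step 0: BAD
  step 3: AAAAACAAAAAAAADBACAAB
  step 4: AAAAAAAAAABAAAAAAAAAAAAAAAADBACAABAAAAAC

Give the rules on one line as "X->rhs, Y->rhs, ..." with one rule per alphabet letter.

  step 3 ⇒ step 4: AAAAACAAAAAAAADBACAAB ⇒ AA·AA·AA·AA·AA·B·AA·AA·AA·AA·AA·AA·AA·AA·DB·AC·AA·B·AA·AA·AC
    A ↦ AA
    B ↦ AC
    C ↦ B
    D ↦ DB

A->AA, B->AC, C->B, D->DB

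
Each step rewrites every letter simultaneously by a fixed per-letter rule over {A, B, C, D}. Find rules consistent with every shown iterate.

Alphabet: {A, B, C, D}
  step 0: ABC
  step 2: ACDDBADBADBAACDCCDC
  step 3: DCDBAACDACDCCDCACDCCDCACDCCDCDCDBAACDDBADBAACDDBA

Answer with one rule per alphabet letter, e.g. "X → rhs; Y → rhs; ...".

  step 2 ⇒ step 3: ACDDBADBADBAACDCCDC ⇒ DC·DBA·ACD·ACD·CC·DC·ACD·CC·DC·ACD·CC·DC·DC·DBA·ACD·DBA·DBA·ACD·DBA
    A ↦ DC
    B ↦ CC
    C ↦ DBA
    D ↦ ACD

A->DC, B->CC, C->DBA, D->ACD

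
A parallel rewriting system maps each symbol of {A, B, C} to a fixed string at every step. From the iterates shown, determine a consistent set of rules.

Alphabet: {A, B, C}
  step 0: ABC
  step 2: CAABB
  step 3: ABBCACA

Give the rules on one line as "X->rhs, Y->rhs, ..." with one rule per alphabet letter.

A->B, B->CA, C->A

  step 2 ⇒ step 3: CAABB ⇒ A·B·B·CA·CA
    A ↦ B
    B ↦ CA
    C ↦ A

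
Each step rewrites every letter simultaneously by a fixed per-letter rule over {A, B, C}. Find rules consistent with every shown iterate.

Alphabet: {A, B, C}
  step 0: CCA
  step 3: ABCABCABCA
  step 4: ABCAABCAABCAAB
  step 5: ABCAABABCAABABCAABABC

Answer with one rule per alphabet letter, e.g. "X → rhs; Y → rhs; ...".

A->AB, B->C, C->A

  step 4 ⇒ step 5: ABCAABCAABCAAB ⇒ AB·C·A·AB·AB·C·A·AB·AB·C·A·AB·AB·C
    A ↦ AB
    B ↦ C
    C ↦ A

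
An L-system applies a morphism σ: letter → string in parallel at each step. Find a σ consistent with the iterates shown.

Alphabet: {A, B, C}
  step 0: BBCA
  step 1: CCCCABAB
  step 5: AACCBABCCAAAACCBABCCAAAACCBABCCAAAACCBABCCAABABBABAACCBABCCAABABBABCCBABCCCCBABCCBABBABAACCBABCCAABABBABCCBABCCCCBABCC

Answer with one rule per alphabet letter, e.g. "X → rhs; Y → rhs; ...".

A->BAB, B->CC, C->A

  step 0 ⇒ step 1: BBCA ⇒ CC·CC·A·BAB
    A ↦ BAB
    B ↦ CC
    C ↦ A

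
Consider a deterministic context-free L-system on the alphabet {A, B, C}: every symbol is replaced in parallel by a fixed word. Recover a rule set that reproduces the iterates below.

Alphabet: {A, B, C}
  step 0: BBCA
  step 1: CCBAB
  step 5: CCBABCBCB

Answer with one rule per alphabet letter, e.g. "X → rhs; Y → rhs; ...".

  step 0 ⇒ step 1: BBCA ⇒ C·C·B·AB
    A ↦ AB
    B ↦ C
    C ↦ B

A->AB, B->C, C->B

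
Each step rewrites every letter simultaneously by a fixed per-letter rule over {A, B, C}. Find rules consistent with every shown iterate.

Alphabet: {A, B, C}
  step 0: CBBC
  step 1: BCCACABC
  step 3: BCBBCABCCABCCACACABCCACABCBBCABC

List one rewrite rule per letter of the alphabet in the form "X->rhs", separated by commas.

  step 0 ⇒ step 1: CBBC ⇒ BC·CA·CA·BC
    B ↦ CA
    C ↦ BC
    A ↦ BB  (constrained at step 1)

A->BB, B->CA, C->BC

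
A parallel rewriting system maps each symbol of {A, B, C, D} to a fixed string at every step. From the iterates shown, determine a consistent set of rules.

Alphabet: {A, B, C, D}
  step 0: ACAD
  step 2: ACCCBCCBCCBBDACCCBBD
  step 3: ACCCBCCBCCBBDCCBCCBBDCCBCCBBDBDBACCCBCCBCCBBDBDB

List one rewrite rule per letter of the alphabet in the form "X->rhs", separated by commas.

  step 2 ⇒ step 3: ACCCBCCBCCBBDACCCBBD ⇒ AC·CCB·CCB·CCB·BD·CCB·CCB·BD·CCB·CCB·BD·BD·B·AC·CCB·CCB·CCB·BD·BD·B
    A ↦ AC
    B ↦ BD
    C ↦ CCB
    D ↦ B

A->AC, B->BD, C->CCB, D->B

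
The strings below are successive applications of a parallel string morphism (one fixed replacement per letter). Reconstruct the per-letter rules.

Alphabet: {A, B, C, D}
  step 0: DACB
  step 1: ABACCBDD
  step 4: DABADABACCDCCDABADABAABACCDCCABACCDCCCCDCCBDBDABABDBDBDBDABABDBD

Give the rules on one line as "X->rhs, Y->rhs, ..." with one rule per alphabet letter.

  step 0 ⇒ step 1: DACB ⇒ ABA·CC·BD·D
    A ↦ CC
    B ↦ D
    C ↦ BD
    D ↦ ABA

A->CC, B->D, C->BD, D->ABA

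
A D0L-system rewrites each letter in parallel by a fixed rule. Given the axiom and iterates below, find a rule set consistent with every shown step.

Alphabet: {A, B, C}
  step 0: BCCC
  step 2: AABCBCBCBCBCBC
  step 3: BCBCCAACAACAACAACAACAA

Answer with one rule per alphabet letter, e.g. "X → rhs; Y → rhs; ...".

  step 2 ⇒ step 3: AABCBCBCBCBCBC ⇒ BC·BC·C·AA·C·AA·C·AA·C·AA·C·AA·C·AA
    A ↦ BC
    B ↦ C
    C ↦ AA

A->BC, B->C, C->AA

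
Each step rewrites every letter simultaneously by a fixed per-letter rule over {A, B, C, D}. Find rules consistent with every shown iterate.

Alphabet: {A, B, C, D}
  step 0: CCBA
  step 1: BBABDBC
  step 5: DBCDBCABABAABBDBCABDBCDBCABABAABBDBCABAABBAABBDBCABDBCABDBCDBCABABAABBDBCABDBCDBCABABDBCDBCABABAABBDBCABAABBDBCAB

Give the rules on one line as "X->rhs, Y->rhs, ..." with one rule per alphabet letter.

  step 0 ⇒ step 1: CCBA ⇒ B·B·AB·DBC
    A ↦ DBC
    B ↦ AB
    C ↦ B
    D ↦ A  (constrained at step 1)

A->DBC, B->AB, C->B, D->A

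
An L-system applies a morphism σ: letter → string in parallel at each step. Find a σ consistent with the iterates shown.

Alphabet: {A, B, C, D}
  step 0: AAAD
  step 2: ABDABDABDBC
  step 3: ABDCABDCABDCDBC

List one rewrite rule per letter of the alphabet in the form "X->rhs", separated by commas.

A->AB, B->D, C->BC, D->C

  step 2 ⇒ step 3: ABDABDABDBC ⇒ AB·D·C·AB·D·C·AB·D·C·D·BC
    A ↦ AB
    B ↦ D
    C ↦ BC
    D ↦ C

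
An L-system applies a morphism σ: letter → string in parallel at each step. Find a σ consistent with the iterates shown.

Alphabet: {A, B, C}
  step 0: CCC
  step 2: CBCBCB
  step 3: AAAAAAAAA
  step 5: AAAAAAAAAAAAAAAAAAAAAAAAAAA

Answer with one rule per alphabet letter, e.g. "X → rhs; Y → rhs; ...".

A->CB, B->AA, C->A

  step 2 ⇒ step 3: CBCBCB ⇒ A·AA·A·AA·A·AA
    B ↦ AA
    C ↦ A
    A ↦ CB  (constrained at step 3)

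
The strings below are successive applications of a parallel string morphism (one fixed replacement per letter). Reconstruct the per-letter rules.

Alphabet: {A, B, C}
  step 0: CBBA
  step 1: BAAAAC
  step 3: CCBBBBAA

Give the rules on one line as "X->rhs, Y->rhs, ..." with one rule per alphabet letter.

A->C, B->AA, C->B

  step 0 ⇒ step 1: CBBA ⇒ B·AA·AA·C
    A ↦ C
    B ↦ AA
    C ↦ B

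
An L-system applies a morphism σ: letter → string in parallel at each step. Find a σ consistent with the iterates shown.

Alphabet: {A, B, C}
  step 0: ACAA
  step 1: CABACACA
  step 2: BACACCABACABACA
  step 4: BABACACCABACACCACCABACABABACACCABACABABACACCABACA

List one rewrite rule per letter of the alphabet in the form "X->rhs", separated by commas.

A->CA, B->C, C->BA

  step 1 ⇒ step 2: CABACACA ⇒ BA·CA·C·CA·BA·CA·BA·CA
    A ↦ CA
    B ↦ C
    C ↦ BA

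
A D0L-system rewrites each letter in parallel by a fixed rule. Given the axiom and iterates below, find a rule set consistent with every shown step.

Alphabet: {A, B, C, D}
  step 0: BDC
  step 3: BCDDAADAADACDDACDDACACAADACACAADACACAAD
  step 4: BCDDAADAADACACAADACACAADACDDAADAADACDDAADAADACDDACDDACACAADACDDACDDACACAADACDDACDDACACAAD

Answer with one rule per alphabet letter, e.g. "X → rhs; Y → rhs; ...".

  step 3 ⇒ step 4: BCDDAADAADACDDACDDACACAADACACAADACACAAD ⇒ BC·DD·AAD·AAD·AC·AC·AAD·AC·AC·AAD·AC·DD·AAD·AAD·AC·DD·AAD·AAD·AC·DD·AC·DD·AC·AC·AAD·AC·DD·AC·DD·AC·AC·AAD·AC·DD·AC·DD·AC·AC·AAD
    A ↦ AC
    B ↦ BC
    C ↦ DD
    D ↦ AAD

A->AC, B->BC, C->DD, D->AAD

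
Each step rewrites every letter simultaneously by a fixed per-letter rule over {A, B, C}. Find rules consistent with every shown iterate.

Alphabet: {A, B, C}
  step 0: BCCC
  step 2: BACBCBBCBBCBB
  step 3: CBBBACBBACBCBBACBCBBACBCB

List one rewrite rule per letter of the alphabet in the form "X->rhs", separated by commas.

  step 2 ⇒ step 3: BACBCBBCBBCBB ⇒ CB·B·BA·CB·BA·CB·CB·BA·CB·CB·BA·CB·CB
    A ↦ B
    B ↦ CB
    C ↦ BA

A->B, B->CB, C->BA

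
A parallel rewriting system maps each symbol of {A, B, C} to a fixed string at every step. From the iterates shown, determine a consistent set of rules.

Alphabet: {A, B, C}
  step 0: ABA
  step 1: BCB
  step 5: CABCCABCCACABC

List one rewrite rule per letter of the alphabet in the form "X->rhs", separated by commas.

  step 0 ⇒ step 1: ABA ⇒ B·C·B
    A ↦ B
    B ↦ C
    C ↦ CA  (constrained at step 1)

A->B, B->C, C->CA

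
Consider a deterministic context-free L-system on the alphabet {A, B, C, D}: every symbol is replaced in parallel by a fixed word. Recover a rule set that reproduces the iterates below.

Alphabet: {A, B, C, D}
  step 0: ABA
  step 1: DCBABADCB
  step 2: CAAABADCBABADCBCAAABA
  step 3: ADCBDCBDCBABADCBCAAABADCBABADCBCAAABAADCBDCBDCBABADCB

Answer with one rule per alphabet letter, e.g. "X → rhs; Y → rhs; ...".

  step 2 ⇒ step 3: CAAABADCBABADCBCAAABA ⇒ A·DCB·DCB·DCB·ABA·DCB·CA·A·ABA·DCB·ABA·DCB·CA·A·ABA·A·DCB·DCB·DCB·ABA·DCB
    A ↦ DCB
    B ↦ ABA
    C ↦ A
    D ↦ CA

A->DCB, B->ABA, C->A, D->CA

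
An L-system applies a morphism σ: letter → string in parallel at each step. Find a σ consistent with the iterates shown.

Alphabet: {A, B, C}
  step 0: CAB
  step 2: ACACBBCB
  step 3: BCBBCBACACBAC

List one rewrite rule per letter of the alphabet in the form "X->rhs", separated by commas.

A->BC, B->AC, C->B

  step 2 ⇒ step 3: ACACBBCB ⇒ BC·B·BC·B·AC·AC·B·AC
    A ↦ BC
    B ↦ AC
    C ↦ B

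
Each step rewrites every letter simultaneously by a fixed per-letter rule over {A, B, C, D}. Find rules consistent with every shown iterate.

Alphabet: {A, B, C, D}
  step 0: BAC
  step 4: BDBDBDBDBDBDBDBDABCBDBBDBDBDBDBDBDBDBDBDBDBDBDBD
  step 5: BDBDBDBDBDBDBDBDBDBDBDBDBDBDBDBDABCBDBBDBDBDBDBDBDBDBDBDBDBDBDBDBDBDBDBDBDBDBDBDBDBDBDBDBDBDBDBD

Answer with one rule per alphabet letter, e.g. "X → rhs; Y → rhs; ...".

A->ABC, B->BD, C->B, D->BD

  step 4 ⇒ step 5: BDBDBDBDBDBDBDBDABCBDBBDBDBDBDBDBDBDBDBDBDBDBDBD ⇒ BD·BD·BD·BD·BD·BD·BD·BD·BD·BD·BD·BD·BD·BD·BD·BD·ABC·BD·B·BD·BD·BD·BD·BD·BD·BD·BD·BD·BD·BD·BD·BD·BD·BD·BD·BD·BD·BD·BD·BD·BD·BD·BD·BD·BD·BD·BD·BD
    A ↦ ABC
    B ↦ BD
    C ↦ B
    D ↦ BD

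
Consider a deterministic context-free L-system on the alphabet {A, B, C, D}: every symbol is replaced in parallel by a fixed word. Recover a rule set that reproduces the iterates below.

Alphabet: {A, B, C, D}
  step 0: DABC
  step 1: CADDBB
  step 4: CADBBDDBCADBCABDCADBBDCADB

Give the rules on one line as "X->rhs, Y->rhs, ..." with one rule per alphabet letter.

A->D, B->DB, C->B, D->CA

  step 0 ⇒ step 1: DABC ⇒ CA·D·DB·B
    A ↦ D
    B ↦ DB
    C ↦ B
    D ↦ CA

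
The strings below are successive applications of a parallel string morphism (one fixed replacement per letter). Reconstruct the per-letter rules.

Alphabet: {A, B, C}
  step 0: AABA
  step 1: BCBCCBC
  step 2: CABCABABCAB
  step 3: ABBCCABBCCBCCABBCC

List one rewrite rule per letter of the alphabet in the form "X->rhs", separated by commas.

  step 2 ⇒ step 3: CABCABABCAB ⇒ AB·BC·C·AB·BC·C·BC·C·AB·BC·C
    A ↦ BC
    B ↦ C
    C ↦ AB

A->BC, B->C, C->AB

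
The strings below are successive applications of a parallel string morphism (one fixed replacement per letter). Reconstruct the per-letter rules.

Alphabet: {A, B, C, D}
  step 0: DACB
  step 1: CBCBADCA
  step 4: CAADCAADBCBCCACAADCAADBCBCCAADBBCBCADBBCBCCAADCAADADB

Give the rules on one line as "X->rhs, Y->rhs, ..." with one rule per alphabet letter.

A->B, B->CA, C->AD, D->CBC

  step 0 ⇒ step 1: DACB ⇒ CBC·B·AD·CA
    A ↦ B
    B ↦ CA
    C ↦ AD
    D ↦ CBC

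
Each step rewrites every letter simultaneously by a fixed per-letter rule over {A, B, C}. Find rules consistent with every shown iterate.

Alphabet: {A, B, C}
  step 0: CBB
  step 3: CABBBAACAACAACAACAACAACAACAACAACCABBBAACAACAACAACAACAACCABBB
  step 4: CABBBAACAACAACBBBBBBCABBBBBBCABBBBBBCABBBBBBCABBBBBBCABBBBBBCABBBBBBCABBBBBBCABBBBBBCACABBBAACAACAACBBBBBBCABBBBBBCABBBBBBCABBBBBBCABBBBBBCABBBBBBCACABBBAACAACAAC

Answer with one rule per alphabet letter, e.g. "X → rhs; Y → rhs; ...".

  step 3 ⇒ step 4: CABBBAACAACAACAACAACAACAACAACAACCABBBAACAACAACAACAACAACCABBB ⇒ CA·BBB·AAC·AAC·AAC·BBB·BBB·CA·BBB·BBB·CA·BBB·BBB·CA·BBB·BBB·CA·BBB·BBB·CA·BBB·BBB·CA·BBB·BBB·CA·BBB·BBB·CA·BBB·BBB·CA·CA·BBB·AAC·AAC·AAC·BBB·BBB·CA·BBB·BBB·CA·BBB·BBB·CA·BBB·BBB·CA·BBB·BBB·CA·BBB·BBB·CA·CA·BBB·AAC·AAC·AAC
    A ↦ BBB
    B ↦ AAC
    C ↦ CA

A->BBB, B->AAC, C->CA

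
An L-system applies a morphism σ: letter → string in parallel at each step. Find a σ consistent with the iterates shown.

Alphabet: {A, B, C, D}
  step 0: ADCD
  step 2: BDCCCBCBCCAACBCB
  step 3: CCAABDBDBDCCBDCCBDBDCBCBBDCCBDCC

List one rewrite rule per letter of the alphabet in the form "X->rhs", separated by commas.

  step 2 ⇒ step 3: BDCCCBCBCCAACBCB ⇒ CC·AA·BD·BD·BD·CC·BD·CC·BD·BD·CB·CB·BD·CC·BD·CC
    A ↦ CB
    B ↦ CC
    C ↦ BD
    D ↦ AA

A->CB, B->CC, C->BD, D->AA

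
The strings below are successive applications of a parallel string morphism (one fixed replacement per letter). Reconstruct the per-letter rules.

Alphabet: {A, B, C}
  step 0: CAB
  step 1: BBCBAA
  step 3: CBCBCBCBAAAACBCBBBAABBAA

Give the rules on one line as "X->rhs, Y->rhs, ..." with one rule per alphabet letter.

  step 0 ⇒ step 1: CAB ⇒ BB·CB·AA
    A ↦ CB
    B ↦ AA
    C ↦ BB

A->CB, B->AA, C->BB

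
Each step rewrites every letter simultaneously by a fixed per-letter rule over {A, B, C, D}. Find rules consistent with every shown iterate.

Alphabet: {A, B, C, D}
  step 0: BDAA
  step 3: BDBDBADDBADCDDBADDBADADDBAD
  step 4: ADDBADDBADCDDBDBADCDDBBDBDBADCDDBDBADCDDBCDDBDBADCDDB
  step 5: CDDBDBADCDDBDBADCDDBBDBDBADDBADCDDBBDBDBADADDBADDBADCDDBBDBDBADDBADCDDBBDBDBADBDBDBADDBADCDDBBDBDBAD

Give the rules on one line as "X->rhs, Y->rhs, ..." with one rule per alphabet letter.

  step 4 ⇒ step 5: ADDBADDBADCDDBDBADCDDBBDBDBADCDDBDBADCDDBCDDBDBADCDDB ⇒ CD·DB·DB·AD·CD·DB·DB·AD·CD·DB·B·DB·DB·AD·DB·AD·CD·DB·B·DB·DB·AD·AD·DB·AD·DB·AD·CD·DB·B·DB·DB·AD·DB·AD·CD·DB·B·DB·DB·AD·B·DB·DB·AD·DB·AD·CD·DB·B·DB·DB·AD
    A ↦ CD
    B ↦ AD
    C ↦ B
    D ↦ DB

A->CD, B->AD, C->B, D->DB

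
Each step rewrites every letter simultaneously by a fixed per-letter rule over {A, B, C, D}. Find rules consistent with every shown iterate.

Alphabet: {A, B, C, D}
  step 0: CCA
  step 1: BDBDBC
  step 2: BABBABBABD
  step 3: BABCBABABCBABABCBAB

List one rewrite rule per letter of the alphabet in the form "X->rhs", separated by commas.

A->BC, B->BA, C->BD, D->B

  step 2 ⇒ step 3: BABBABBABD ⇒ BA·BC·BA·BA·BC·BA·BA·BC·BA·B
    A ↦ BC
    B ↦ BA
    D ↦ B
  step 0 ⇒ step 1: CCA ⇒ BD·BD·BC
    C ↦ BD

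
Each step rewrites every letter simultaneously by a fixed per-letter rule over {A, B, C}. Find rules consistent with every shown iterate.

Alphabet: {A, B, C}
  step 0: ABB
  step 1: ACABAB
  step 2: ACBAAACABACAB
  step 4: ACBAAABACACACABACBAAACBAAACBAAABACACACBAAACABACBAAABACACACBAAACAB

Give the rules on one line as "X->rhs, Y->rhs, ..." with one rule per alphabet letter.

  step 1 ⇒ step 2: ACABAB ⇒ AC·BAA·AC·AB·AC·AB
    A ↦ AC
    B ↦ AB
    C ↦ BAA

A->AC, B->AB, C->BAA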